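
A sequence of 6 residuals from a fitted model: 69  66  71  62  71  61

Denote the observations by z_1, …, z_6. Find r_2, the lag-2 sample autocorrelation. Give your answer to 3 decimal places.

Mean z̄ = (69 + 66 + 71 + 62 + 71 + 61)/6 = 66.6667
Deviations from mean: 2.3333, -0.6667, 4.3333, -4.6667, 4.3333, -5.6667
Numerator Σ_{t=1}^{4}(z_t−z̄)(z_{t+2}−z̄) = 58.4444
Denominator Σ(z_t−z̄)² = 97.3333
r_2 = 58.4444 / 97.3333 = 0.600

0.600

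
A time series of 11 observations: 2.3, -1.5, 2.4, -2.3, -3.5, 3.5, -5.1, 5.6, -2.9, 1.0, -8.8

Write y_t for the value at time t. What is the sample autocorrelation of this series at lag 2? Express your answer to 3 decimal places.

Mean ȳ = (2.3 − 1.5 + 2.4 − 2.3 − 3.5 + 3.5 − 5.1 + 5.6 − 2.9 + 1.0 − 8.8)/11 = -0.8455
Numerator Σ_{t=1}^{9}(y_t−ȳ)(y_{t+2}−ȳ) = 72.5059
Denominator Σ(y_t−ȳ)² = 179.4473
r_2 = 72.5059 / 179.4473 = 0.404

0.404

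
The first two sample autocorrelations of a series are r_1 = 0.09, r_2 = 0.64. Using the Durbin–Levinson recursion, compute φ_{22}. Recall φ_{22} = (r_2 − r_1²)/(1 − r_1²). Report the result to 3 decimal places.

0.637

φ_{22} = (r_2 − r_1²) / (1 − r_1²)
r_1² = (0.09)² = 0.0081
Numerator = 0.64 − 0.0081 = 0.6319; denominator = 1 − 0.0081 = 0.9919
φ_{22} = 0.6319 / 0.9919 = 0.637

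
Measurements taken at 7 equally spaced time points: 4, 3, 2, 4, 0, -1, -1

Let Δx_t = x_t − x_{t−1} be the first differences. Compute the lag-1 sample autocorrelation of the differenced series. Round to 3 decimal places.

First differences Δx: -1, -1, 2, -4, -1, 0
Mean of differences = -0.8333
Numerator Σ(Δx_t−Δx̄)(Δx_{t+1}−Δx̄) = -9.0278
Denominator Σ(Δx_t−Δx̄)² = 18.8333
r_1(Δx) = -9.0278 / 18.8333 = -0.479

-0.479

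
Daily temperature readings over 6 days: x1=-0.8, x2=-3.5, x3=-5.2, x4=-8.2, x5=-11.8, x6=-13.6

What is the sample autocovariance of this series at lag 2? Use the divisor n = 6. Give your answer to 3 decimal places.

Mean x̄ = (-0.8 − 3.5 − 5.2 − 8.2 − 11.8 − 13.6)/6 = -7.1833
Σ_{t=1}^{4}(x_t−x̄)(x_{t+2}−x̄) = 6.2828
γ_2 = 6.2828 / 6 = 1.047

1.047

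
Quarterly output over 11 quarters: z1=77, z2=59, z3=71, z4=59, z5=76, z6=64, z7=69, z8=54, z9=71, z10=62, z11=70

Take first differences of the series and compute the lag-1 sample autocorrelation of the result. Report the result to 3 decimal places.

-0.801

First differences Δz: -18, 12, -12, 17, -12, 5, -15, 17, -9, 8
Mean of differences = -0.7000
Numerator Σ(Δz_t−Δz̄)(Δz_{t+1}−Δz̄) = -1381.3900
Denominator Σ(Δz_t−Δz̄)² = 1724.1000
r_1(Δz) = -1381.3900 / 1724.1000 = -0.801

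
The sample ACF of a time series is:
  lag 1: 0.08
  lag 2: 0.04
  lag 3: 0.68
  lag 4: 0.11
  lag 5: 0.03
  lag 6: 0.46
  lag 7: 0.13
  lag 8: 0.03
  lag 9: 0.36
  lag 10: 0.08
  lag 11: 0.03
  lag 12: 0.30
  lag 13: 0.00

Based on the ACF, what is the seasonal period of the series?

3

The largest autocorrelation is r_3 = 0.68, with weaker echoes at lags 6 (0.46), 9 (0.36) and 12 (0.30); the remaining lags stay at or below 0.13.
The dominant spike at lag 3 indicates a seasonal period of 3.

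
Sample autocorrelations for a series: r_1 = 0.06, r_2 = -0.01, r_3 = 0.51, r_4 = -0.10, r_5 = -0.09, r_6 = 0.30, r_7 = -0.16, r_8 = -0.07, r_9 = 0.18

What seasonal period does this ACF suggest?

3

The largest autocorrelation is r_3 = 0.51, with weaker echoes at lags 6 (0.30) and 9 (0.18); the remaining lags stay at or below 0.06.
The dominant spike at lag 3 indicates a seasonal period of 3.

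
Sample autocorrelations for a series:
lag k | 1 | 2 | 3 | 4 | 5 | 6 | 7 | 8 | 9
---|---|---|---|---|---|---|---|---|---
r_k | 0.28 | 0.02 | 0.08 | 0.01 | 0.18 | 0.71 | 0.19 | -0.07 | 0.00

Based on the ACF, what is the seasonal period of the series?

The largest autocorrelation is r_6 = 0.71; the remaining lags stay at or below 0.28. The elevated value at lag 1 (0.28), dropping to 0.02 at lag 2, reflects decaying short-term dependence rather than seasonality.
The dominant spike at lag 6 indicates a seasonal period of 6.

6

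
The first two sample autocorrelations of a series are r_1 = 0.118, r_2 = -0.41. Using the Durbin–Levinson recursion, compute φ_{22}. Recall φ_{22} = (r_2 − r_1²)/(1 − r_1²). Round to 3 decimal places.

-0.430

φ_{22} = (r_2 − r_1²) / (1 − r_1²)
r_1² = (0.118)² = 0.013924
Numerator = -0.41 − 0.0139 = -0.4239; denominator = 1 − 0.0139 = 0.9861
φ_{22} = -0.4239 / 0.9861 = -0.430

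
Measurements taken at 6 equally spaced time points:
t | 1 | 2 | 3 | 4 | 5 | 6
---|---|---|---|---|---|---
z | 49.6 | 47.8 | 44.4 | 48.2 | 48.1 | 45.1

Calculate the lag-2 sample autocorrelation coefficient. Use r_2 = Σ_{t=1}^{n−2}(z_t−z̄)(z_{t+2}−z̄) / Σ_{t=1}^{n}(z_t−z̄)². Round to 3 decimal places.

Mean z̄ = (49.6 + 47.8 + 44.4 + 48.2 + 48.1 + 45.1)/6 = 47.2000
Σ(z_t−z̄)(z_{t+2}−z̄) = (-6.7200) + (0.6000) + (-2.5200) + (-2.1000) = -10.7400
Denominator Σ(z_t−z̄)² = 20.1800
r_2 = -10.7400 / 20.1800 = -0.532

-0.532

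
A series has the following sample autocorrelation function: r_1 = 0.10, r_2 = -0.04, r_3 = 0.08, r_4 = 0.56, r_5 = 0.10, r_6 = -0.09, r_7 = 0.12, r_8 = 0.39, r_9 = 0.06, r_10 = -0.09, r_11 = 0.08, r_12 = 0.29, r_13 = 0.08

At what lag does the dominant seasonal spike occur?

The largest autocorrelation is r_4 = 0.56, with weaker echoes at lags 8 (0.39) and 12 (0.29); the remaining lags stay at or below 0.12.
The dominant spike at lag 4 indicates a seasonal period of 4.

4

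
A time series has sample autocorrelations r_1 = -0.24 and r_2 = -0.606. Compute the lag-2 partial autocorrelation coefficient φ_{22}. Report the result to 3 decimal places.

φ_{22} = (r_2 − r_1²) / (1 − r_1²)
r_1² = (-0.24)² = 0.0576
Numerator = -0.606 − 0.0576 = -0.6636; denominator = 1 − 0.0576 = 0.9424
φ_{22} = -0.6636 / 0.9424 = -0.704

-0.704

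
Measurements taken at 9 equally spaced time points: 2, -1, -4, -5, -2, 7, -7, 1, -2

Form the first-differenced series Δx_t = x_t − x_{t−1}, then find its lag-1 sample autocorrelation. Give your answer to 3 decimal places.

-0.599

First differences Δx: -3, -3, -1, 3, 9, -14, 8, -3
Mean of differences = -0.5000
Numerator Σ(Δx_t−Δx̄)(Δx_{t+1}−Δx̄) = -225.2500
Denominator Σ(Δx_t−Δx̄)² = 376.0000
r_1(Δx) = -225.2500 / 376.0000 = -0.599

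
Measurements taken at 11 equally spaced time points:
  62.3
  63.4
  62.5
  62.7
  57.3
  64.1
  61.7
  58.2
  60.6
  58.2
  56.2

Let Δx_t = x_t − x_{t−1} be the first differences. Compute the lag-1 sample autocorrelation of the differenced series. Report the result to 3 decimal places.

First differences Δx: 1.1, -0.9, 0.2, -5.4, 6.8, -2.4, -3.5, 2.4, -2.4, -2.0
Mean of differences = -0.6100
Numerator Σ(Δx_t−Δx̄)(Δx_{t+1}−Δx̄) = -59.7941
Denominator Σ(Δx_t−Δx̄)² = 107.2690
r_1(Δx) = -59.7941 / 107.2690 = -0.557

-0.557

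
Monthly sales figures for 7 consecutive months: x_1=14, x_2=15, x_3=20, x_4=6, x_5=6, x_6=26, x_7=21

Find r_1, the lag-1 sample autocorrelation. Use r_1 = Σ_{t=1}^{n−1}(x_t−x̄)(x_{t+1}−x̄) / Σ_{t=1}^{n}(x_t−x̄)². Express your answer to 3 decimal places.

Mean x̄ = (14 + 15 + 20 + 6 + 6 + 26 + 21)/7 = 15.4286
Deviations from mean: -1.4286, -0.4286, 4.5714, -9.4286, -9.4286, 10.5714, 5.5714
Numerator Σ_{t=1}^{6}(x_t−x̄)(x_{t+1}−x̄) = 3.6735
Denominator Σ(x_t−x̄)² = 343.7143
r_1 = 3.6735 / 343.7143 = 0.011

0.011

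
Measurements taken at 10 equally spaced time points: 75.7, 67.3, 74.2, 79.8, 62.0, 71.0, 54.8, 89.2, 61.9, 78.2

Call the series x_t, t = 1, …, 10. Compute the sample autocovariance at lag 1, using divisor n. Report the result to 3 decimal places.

-60.322

Mean x̄ = (75.7 + 67.3 + 74.2 + 79.8 + 62.0 + 71.0 + 54.8 + 89.2 + 61.9 + 78.2)/10 = 71.4100
Σ_{t=1}^{9}(x_t−x̄)(x_{t+1}−x̄) = -603.2201
γ_1 = -603.2201 / 10 = -60.322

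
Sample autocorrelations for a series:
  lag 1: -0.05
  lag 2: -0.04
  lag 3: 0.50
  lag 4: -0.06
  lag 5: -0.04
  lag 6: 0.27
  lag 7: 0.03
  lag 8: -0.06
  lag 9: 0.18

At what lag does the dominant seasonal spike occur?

3

The largest autocorrelation is r_3 = 0.50, with weaker echoes at lags 6 (0.27) and 9 (0.18); the remaining lags stay at or below 0.03.
The dominant spike at lag 3 indicates a seasonal period of 3.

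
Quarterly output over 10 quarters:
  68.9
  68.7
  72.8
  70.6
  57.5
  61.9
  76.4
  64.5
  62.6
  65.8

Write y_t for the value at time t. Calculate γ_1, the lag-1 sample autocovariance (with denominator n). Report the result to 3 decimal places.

Mean ȳ = (68.9 + 68.7 + 72.8 + 70.6 + 57.5 + 61.9 + 76.4 + 64.5 + 62.6 + 65.8)/10 = 66.9700
Σ_{t=1}^{9}(y_t−ȳ)(y_{t+1}−ȳ) = -6.9709
γ_1 = -6.9709 / 10 = -0.697

-0.697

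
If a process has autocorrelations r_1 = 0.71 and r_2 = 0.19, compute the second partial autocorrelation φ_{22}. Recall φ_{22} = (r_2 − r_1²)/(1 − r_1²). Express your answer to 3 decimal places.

φ_{22} = (r_2 − r_1²) / (1 − r_1²)
r_1² = (0.71)² = 0.5041
Numerator = 0.19 − 0.5041 = -0.3141; denominator = 1 − 0.5041 = 0.4959
φ_{22} = -0.3141 / 0.4959 = -0.633

-0.633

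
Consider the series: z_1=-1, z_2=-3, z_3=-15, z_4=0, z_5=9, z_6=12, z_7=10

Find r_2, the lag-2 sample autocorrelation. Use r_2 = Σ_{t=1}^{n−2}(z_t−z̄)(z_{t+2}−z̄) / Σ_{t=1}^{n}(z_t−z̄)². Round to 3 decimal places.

-0.047

Mean z̄ = (-1 − 3 − 15 + 0 + 9 + 12 + 10)/7 = 1.7143
Σ(z_t−z̄)(z_{t+2}−z̄) = (45.3673) + (8.0816) + (-121.7755) + (-17.6327) + (60.3673) = -25.5918
Denominator Σ(z_t−z̄)² = 539.4286
r_2 = -25.5918 / 539.4286 = -0.047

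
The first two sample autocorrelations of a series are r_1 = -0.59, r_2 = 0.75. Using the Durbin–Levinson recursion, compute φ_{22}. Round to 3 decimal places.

0.617

φ_{22} = (r_2 − r_1²) / (1 − r_1²)
r_1² = (-0.59)² = 0.3481
Numerator = 0.75 − 0.3481 = 0.4019; denominator = 1 − 0.3481 = 0.6519
φ_{22} = 0.4019 / 0.6519 = 0.617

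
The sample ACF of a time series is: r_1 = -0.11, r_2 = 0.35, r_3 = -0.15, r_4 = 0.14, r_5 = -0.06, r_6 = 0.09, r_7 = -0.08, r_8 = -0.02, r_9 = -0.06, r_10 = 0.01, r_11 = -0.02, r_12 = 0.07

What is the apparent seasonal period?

The largest autocorrelation is r_2 = 0.35; the remaining lags stay at or below 0.14.
The dominant spike at lag 2 indicates a seasonal period of 2.

2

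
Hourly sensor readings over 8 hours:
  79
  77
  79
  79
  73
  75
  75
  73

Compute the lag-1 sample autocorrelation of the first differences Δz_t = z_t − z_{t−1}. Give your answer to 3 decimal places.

First differences Δz: -2, 2, 0, -6, 2, 0, -2
Mean of differences = -0.8571
Numerator Σ(Δz_t−Δz̄)(Δz_{t+1}−Δz̄) = -18.4490
Denominator Σ(Δz_t−Δz̄)² = 46.8571
r_1(Δz) = -18.4490 / 46.8571 = -0.394

-0.394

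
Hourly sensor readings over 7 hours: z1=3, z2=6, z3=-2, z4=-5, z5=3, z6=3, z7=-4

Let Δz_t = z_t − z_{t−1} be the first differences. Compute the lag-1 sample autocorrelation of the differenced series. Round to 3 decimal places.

-0.154

First differences Δz: 3, -8, -3, 8, 0, -7
Mean of differences = -1.1667
Numerator Σ(Δz_t−Δz̄)(Δz_{t+1}−Δz̄) = -28.8611
Denominator Σ(Δz_t−Δz̄)² = 186.8333
r_1(Δz) = -28.8611 / 186.8333 = -0.154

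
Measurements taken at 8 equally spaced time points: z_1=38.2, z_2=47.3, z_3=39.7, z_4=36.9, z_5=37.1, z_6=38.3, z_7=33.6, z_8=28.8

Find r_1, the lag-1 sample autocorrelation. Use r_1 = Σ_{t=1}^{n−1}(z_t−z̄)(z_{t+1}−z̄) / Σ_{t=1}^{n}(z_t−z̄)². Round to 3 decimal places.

Mean z̄ = (38.2 + 47.3 + 39.7 + 36.9 + 37.1 + 38.3 + 33.6 + 28.8)/8 = 37.4875
Deviations from mean: 0.7125, 9.8125, 2.2125, -0.5875, -0.3875, 0.8125, -3.8875, -8.6875
Σ(z_t−z̄)(z_{t+1}−z̄) = (6.9914) + (21.7102) + (-1.2998) + (0.2277) + (-0.3148) + (-3.1586) + (33.7727) = 57.9286
Denominator Σ(z_t−z̄)² = 193.4288
r_1 = 57.9286 / 193.4288 = 0.299

0.299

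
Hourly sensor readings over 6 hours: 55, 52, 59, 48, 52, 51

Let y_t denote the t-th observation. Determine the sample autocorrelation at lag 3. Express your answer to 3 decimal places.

-0.298

Mean ȳ = (55 + 52 + 59 + 48 + 52 + 51)/6 = 52.8333
Deviations from mean: 2.1667, -0.8333, 6.1667, -4.8333, -0.8333, -1.8333
Numerator Σ_{t=1}^{3}(y_t−ȳ)(y_{t+3}−ȳ) = -21.0833
Denominator Σ(y_t−ȳ)² = 70.8333
r_3 = -21.0833 / 70.8333 = -0.298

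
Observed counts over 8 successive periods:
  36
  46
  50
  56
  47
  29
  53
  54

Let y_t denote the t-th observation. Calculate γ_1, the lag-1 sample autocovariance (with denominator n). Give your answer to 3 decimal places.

-4.002

Mean ȳ = (36 + 46 + 50 + 56 + 47 + 29 + 53 + 54)/8 = 46.3750
Deviations: -10.3750, -0.3750, 3.6250, 9.6250, 0.6250, -17.3750, 6.6250, 7.6250
Σ_{t=1}^{7}(y_t−ȳ)(y_{t+1}−ȳ) = -32.0156
γ_1 = -32.0156 / 8 = -4.002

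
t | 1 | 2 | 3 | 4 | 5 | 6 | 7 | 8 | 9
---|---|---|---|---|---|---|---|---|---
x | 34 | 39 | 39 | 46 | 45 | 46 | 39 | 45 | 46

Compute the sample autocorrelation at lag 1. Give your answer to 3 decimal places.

Mean x̄ = (34 + 39 + 39 + 46 + 45 + 46 + 39 + 45 + 46)/9 = 42.1111
Numerator Σ_{t=1}^{8}(x_t−x̄)(x_{t+1}−x̄) = 35.4321
Denominator Σ(x_t−x̄)² = 156.8889
r_1 = 35.4321 / 156.8889 = 0.226

0.226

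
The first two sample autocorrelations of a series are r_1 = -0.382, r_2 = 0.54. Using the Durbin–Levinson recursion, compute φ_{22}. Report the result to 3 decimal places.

0.461

φ_{22} = (r_2 − r_1²) / (1 − r_1²)
r_1² = (-0.382)² = 0.145924
Numerator = 0.54 − 0.1459 = 0.3941; denominator = 1 − 0.1459 = 0.8541
φ_{22} = 0.3941 / 0.8541 = 0.461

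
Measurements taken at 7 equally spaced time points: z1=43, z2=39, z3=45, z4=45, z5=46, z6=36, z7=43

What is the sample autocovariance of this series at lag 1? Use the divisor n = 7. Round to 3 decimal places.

-3.087

Mean z̄ = (43 + 39 + 45 + 45 + 46 + 36 + 43)/7 = 42.4286
Deviations: 0.5714, -3.4286, 2.5714, 2.5714, 3.5714, -6.4286, 0.5714
Σ_{t=1}^{6}(z_t−z̄)(z_{t+1}−z̄) = -21.6122
γ_1 = -21.6122 / 7 = -3.087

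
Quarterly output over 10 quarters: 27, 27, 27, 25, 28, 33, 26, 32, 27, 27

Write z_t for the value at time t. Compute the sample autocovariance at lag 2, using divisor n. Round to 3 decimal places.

Mean z̄ = (27 + 27 + 27 + 25 + 28 + 33 + 26 + 32 + 27 + 27)/10 = 27.9000
Σ_{t=1}^{8}(z_t−z̄)(z_{t+2}−z̄) = 7.2800
γ_2 = 7.2800 / 10 = 0.728

0.728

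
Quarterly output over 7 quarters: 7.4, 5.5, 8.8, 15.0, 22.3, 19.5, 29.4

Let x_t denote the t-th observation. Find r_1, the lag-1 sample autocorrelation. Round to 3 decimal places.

Mean x̄ = (7.4 + 5.5 + 8.8 + 15.0 + 22.3 + 19.5 + 29.4)/7 = 15.4143
Deviations from mean: -8.0143, -9.9143, -6.6143, -0.4143, 6.8857, 4.0857, 13.9857
Σ(x_t−x̄)(x_{t+1}−x̄) = (79.4559) + (65.5759) + (2.7402) + (-2.8527) + (28.1331) + (57.1416) = 230.1941
Denominator Σ(x_t−x̄)² = 466.1486
r_1 = 230.1941 / 466.1486 = 0.494

0.494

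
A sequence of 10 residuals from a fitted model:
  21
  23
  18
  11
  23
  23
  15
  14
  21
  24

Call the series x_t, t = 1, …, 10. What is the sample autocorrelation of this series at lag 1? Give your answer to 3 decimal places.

0.006

Mean x̄ = (21 + 23 + 18 + 11 + 23 + 23 + 15 + 14 + 21 + 24)/10 = 19.3000
Numerator Σ_{t=1}^{9}(x_t−x̄)(x_{t+1}−x̄) = 1.1100
Denominator Σ(x_t−x̄)² = 186.1000
r_1 = 1.1100 / 186.1000 = 0.006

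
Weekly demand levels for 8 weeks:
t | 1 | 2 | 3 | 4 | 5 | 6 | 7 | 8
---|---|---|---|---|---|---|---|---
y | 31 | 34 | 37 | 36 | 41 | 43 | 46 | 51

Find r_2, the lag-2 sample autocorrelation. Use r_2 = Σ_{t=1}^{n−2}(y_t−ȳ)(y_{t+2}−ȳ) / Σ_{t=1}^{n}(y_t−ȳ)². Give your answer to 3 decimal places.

Mean ȳ = (31 + 34 + 37 + 36 + 41 + 43 + 46 + 51)/8 = 39.8750
Deviations from mean: -8.8750, -5.8750, -2.8750, -3.8750, 1.1250, 3.1250, 6.1250, 11.1250
Σ(y_t−ȳ)(y_{t+2}−ȳ) = (25.5156) + (22.7656) + (-3.2344) + (-12.1094) + (6.8906) + (34.7656) = 74.5938
Denominator Σ(y_t−ȳ)² = 308.8750
r_2 = 74.5938 / 308.8750 = 0.242

0.242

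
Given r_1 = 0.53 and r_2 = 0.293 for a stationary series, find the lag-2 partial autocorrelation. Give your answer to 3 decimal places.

0.017

φ_{22} = (r_2 − r_1²) / (1 − r_1²)
r_1² = (0.53)² = 0.2809
Numerator = 0.293 − 0.2809 = 0.0121; denominator = 1 − 0.2809 = 0.7191
φ_{22} = 0.0121 / 0.7191 = 0.017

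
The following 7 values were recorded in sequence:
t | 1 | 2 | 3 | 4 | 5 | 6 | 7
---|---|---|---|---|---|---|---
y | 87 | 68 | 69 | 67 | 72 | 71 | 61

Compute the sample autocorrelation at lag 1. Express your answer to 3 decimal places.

Mean ȳ = (87 + 68 + 69 + 67 + 72 + 71 + 61)/7 = 70.7143
Deviations from mean: 16.2857, -2.7143, -1.7143, -3.7143, 1.2857, 0.2857, -9.7143
Numerator Σ_{t=1}^{6}(y_t−ȳ)(y_{t+1}−ȳ) = -40.3673
Denominator Σ(y_t−ȳ)² = 385.4286
r_1 = -40.3673 / 385.4286 = -0.105

-0.105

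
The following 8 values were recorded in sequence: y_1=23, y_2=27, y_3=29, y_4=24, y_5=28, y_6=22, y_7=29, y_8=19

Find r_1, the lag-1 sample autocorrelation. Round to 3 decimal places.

-0.518

Mean ȳ = (23 + 27 + 29 + 24 + 28 + 22 + 29 + 19)/8 = 25.1250
Deviations from mean: -2.1250, 1.8750, 3.8750, -1.1250, 2.8750, -3.1250, 3.8750, -6.1250
Σ(y_t−ȳ)(y_{t+1}−ȳ) = (-3.9844) + (7.2656) + (-4.3594) + (-3.2344) + (-8.9844) + (-12.1094) + (-23.7344) = -49.1406
Denominator Σ(y_t−ȳ)² = 94.8750
r_1 = -49.1406 / 94.8750 = -0.518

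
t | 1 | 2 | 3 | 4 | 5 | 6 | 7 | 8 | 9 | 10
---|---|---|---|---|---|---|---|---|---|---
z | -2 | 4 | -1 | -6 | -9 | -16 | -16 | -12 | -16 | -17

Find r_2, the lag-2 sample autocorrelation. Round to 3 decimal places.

Mean z̄ = (-2 + 4 − 1 − 6 − 9 − 16 − 16 − 12 − 16 − 17)/10 = -9.1000
Numerator Σ_{t=1}^{8}(z_t−z̄)(z_{t+2}−z̄) = 167.3800
Denominator Σ(z_t−z̄)² = 510.9000
r_2 = 167.3800 / 510.9000 = 0.328

0.328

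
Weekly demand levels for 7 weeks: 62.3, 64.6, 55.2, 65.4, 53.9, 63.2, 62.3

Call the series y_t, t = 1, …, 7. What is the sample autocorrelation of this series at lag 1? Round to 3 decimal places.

-0.688

Mean ȳ = (62.3 + 64.6 + 55.2 + 65.4 + 53.9 + 63.2 + 62.3)/7 = 60.9857
Deviations from mean: 1.3143, 3.6143, -5.7857, 4.4143, -7.0857, 2.2143, 1.3143
Numerator Σ_{t=1}^{6}(y_t−ȳ)(y_{t+1}−ȳ) = -85.7588
Denominator Σ(y_t−ȳ)² = 124.5886
r_1 = -85.7588 / 124.5886 = -0.688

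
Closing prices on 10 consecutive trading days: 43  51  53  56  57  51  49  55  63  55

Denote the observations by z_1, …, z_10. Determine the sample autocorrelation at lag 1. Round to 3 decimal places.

Mean z̄ = (43 + 51 + 53 + 56 + 57 + 51 + 49 + 55 + 63 + 55)/10 = 53.3000
Numerator Σ_{t=1}^{9}(z_t−z̄)(z_{t+1}−z̄) = 60.6100
Denominator Σ(z_t−z̄)² = 256.1000
r_1 = 60.6100 / 256.1000 = 0.237

0.237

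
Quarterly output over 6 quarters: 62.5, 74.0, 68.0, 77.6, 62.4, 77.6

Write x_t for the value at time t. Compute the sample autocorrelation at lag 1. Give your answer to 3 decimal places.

Mean x̄ = (62.5 + 74.0 + 68.0 + 77.6 + 62.4 + 77.6)/6 = 70.3500
Deviations from mean: -7.8500, 3.6500, -2.3500, 7.2500, -7.9500, 7.2500
Σ(x_t−x̄)(x_{t+1}−x̄) = (-28.6525) + (-8.5775) + (-17.0375) + (-57.6375) + (-57.6375) = -169.5425
Denominator Σ(x_t−x̄)² = 248.7950
r_1 = -169.5425 / 248.7950 = -0.681

-0.681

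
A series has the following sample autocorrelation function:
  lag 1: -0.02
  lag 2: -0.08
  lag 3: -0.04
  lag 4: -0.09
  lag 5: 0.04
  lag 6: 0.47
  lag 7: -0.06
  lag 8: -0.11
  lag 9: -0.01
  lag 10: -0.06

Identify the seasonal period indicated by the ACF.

The largest autocorrelation is r_6 = 0.47; the remaining lags stay at or below 0.04.
The dominant spike at lag 6 indicates a seasonal period of 6.

6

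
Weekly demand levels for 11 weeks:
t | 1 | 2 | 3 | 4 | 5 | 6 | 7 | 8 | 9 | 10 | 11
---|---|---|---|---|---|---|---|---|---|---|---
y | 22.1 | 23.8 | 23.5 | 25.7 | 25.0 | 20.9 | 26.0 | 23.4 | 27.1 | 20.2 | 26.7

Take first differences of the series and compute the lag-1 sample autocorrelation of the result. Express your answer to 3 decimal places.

First differences Δy: 1.7, -0.3, 2.2, -0.7, -4.1, 5.1, -2.6, 3.7, -6.9, 6.5
Mean of differences = 0.4600
Numerator Σ(Δy_t−Δȳ)(Δy_{t+1}−Δȳ) = -112.5656
Denominator Σ(Δy_t−Δȳ)² = 159.3240
r_1(Δy) = -112.5656 / 159.3240 = -0.707

-0.707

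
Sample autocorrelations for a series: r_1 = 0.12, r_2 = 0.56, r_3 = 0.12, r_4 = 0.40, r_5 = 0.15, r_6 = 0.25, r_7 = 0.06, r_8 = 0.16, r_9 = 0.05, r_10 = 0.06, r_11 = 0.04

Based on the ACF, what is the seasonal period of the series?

The largest autocorrelation is r_2 = 0.56, with weaker echoes at lags 4 (0.40), 6 (0.25) and 8 (0.16); the remaining lags stay at or below 0.15.
The dominant spike at lag 2 indicates a seasonal period of 2.

2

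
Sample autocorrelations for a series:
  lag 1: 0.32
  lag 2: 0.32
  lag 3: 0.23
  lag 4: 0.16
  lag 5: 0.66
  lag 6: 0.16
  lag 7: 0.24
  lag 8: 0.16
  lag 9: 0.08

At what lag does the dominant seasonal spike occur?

The largest autocorrelation is r_5 = 0.66; the remaining lags stay at or below 0.32.
The dominant spike at lag 5 indicates a seasonal period of 5.

5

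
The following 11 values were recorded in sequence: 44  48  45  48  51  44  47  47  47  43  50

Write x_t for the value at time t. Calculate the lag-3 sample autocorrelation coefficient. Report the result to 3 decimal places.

0.114

Mean x̄ = (44 + 48 + 45 + 48 + 51 + 44 + 47 + 47 + 47 + 43 + 50)/11 = 46.7273
Numerator Σ_{t=1}^{8}(x_t−x̄)(x_{t+3}−x̄) = 7.3223
Denominator Σ(x_t−x̄)² = 64.1818
r_3 = 7.3223 / 64.1818 = 0.114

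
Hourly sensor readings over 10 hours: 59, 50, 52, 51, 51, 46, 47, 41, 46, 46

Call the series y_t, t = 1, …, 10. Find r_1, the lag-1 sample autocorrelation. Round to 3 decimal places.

0.334

Mean ȳ = (59 + 50 + 52 + 51 + 51 + 46 + 47 + 41 + 46 + 46)/10 = 48.9000
Numerator Σ_{t=1}^{9}(y_t−ȳ)(y_{t+1}−ȳ) = 71.1900
Denominator Σ(y_t−ȳ)² = 212.9000
r_1 = 71.1900 / 212.9000 = 0.334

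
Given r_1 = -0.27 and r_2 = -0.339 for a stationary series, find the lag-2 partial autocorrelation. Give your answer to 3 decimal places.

-0.444

φ_{22} = (r_2 − r_1²) / (1 − r_1²)
r_1² = (-0.27)² = 0.0729
Numerator = -0.339 − 0.0729 = -0.4119; denominator = 1 − 0.0729 = 0.9271
φ_{22} = -0.4119 / 0.9271 = -0.444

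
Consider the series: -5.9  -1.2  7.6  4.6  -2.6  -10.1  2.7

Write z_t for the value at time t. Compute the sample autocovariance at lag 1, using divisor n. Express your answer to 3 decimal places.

2.610

Mean z̄ = (-5.9 − 1.2 + 7.6 + 4.6 − 2.6 − 10.1 + 2.7)/7 = -0.7000
Σ_{t=1}^{6}(z_t−z̄)(z_{t+1}−z̄) = 18.2700
γ_1 = 18.2700 / 7 = 2.610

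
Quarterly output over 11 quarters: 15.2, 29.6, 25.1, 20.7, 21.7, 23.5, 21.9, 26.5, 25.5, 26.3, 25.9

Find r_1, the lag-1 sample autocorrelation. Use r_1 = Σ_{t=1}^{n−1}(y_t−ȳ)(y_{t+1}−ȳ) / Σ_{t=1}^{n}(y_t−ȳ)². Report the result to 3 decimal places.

-0.201

Mean ȳ = (15.2 + 29.6 + 25.1 + 20.7 + 21.7 + 23.5 + 21.9 + 26.5 + 25.5 + 26.3 + 25.9)/11 = 23.8091
Numerator Σ_{t=1}^{10}(y_t−ȳ)(y_{t+1}−ȳ) = -29.7601
Denominator Σ(y_t−ȳ)² = 147.8491
r_1 = -29.7601 / 147.8491 = -0.201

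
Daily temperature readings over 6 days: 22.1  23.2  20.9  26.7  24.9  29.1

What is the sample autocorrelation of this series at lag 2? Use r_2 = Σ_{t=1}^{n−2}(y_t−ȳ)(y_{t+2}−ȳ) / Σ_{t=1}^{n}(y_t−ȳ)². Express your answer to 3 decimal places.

Mean ȳ = (22.1 + 23.2 + 20.9 + 26.7 + 24.9 + 29.1)/6 = 24.4833
Σ(y_t−ȳ)(y_{t+2}−ȳ) = (8.5403) + (-2.8447) + (-1.4931) + (10.2336) = 14.4361
Denominator Σ(y_t−ȳ)² = 46.5683
r_2 = 14.4361 / 46.5683 = 0.310

0.310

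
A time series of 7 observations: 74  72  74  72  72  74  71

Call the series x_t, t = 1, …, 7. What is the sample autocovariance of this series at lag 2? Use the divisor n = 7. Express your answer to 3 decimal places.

Mean x̄ = (74 + 72 + 74 + 72 + 72 + 74 + 71)/7 = 72.7143
Σ_{t=1}^{5}(x_t−x̄)(x_{t+2}−x̄) = 1.5510
γ_2 = 1.5510 / 7 = 0.222

0.222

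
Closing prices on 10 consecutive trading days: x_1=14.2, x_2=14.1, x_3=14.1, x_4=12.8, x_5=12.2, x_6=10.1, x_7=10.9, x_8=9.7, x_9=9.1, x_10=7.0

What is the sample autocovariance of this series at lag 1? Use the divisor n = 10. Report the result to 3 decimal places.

Mean x̄ = (14.2 + 14.1 + 14.1 + 12.8 + 12.2 + 10.1 + 10.9 + 9.7 + 9.1 + 7.0)/10 = 11.4200
Σ_{t=1}^{9}(x_t−x̄)(x_{t+1}−x̄) = 34.2036
γ_1 = 34.2036 / 10 = 3.420

3.420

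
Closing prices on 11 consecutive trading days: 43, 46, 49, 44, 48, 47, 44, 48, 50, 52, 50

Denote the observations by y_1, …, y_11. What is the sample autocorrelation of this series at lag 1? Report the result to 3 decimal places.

0.255

Mean ȳ = (43 + 46 + 49 + 44 + 48 + 47 + 44 + 48 + 50 + 52 + 50)/11 = 47.3636
Numerator Σ_{t=1}^{10}(y_t−ȳ)(y_{t+1}−ȳ) = 21.0496
Denominator Σ(y_t−ȳ)² = 82.5455
r_1 = 21.0496 / 82.5455 = 0.255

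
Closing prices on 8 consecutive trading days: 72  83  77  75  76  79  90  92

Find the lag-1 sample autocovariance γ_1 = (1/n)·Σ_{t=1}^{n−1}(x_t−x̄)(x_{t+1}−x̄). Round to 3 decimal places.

Mean x̄ = (72 + 83 + 77 + 75 + 76 + 79 + 90 + 92)/8 = 80.5000
Deviations: -8.5000, 2.5000, -3.5000, -5.5000, -4.5000, -1.5000, 9.5000, 11.5000
Σ_{t=1}^{7}(x_t−x̄)(x_{t+1}−x̄) = 115.7500
γ_1 = 115.7500 / 8 = 14.469

14.469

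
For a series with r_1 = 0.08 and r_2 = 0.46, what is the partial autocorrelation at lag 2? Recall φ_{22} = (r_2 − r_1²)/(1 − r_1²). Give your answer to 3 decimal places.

φ_{22} = (r_2 − r_1²) / (1 − r_1²)
r_1² = (0.08)² = 0.0064
Numerator = 0.46 − 0.0064 = 0.4536; denominator = 1 − 0.0064 = 0.9936
φ_{22} = 0.4536 / 0.9936 = 0.457

0.457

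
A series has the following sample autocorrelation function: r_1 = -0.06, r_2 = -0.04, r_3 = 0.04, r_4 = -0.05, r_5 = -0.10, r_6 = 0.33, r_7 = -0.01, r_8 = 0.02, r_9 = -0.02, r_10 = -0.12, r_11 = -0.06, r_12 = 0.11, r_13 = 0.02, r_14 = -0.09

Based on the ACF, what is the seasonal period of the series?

The largest autocorrelation is r_6 = 0.33; the remaining lags stay at or below 0.11.
The dominant spike at lag 6 indicates a seasonal period of 6.

6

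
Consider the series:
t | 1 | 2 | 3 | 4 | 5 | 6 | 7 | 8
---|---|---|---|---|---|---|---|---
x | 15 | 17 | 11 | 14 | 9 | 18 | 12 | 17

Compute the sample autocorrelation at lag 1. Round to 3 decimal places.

Mean x̄ = (15 + 17 + 11 + 14 + 9 + 18 + 12 + 17)/8 = 14.1250
Σ(x_t−x̄)(x_{t+1}−x̄) = (2.5156) + (-8.9844) + (0.3906) + (0.6406) + (-19.8594) + (-8.2344) + (-6.1094) = -39.6406
Denominator Σ(x_t−x̄)² = 72.8750
r_1 = -39.6406 / 72.8750 = -0.544

-0.544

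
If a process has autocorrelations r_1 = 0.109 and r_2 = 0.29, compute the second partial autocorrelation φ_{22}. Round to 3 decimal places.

0.281

φ_{22} = (r_2 − r_1²) / (1 − r_1²)
r_1² = (0.109)² = 0.011881
Numerator = 0.29 − 0.0119 = 0.2781; denominator = 1 − 0.0119 = 0.9881
φ_{22} = 0.2781 / 0.9881 = 0.281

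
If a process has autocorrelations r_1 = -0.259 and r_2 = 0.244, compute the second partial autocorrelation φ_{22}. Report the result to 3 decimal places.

φ_{22} = (r_2 − r_1²) / (1 − r_1²)
r_1² = (-0.259)² = 0.067081
Numerator = 0.244 − 0.0671 = 0.1769; denominator = 1 − 0.0671 = 0.9329
φ_{22} = 0.1769 / 0.9329 = 0.190

0.190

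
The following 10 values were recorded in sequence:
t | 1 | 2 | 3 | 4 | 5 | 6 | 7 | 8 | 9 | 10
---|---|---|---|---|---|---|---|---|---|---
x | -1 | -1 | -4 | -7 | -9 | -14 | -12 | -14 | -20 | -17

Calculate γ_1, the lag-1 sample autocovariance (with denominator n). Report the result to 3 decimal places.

Mean x̄ = (-1 − 1 − 4 − 7 − 9 − 14 − 12 − 14 − 20 − 17)/10 = -9.9000
Σ_{t=1}^{9}(x_t−x̄)(x_{t+1}−x̄) = 278.0900
γ_1 = 278.0900 / 10 = 27.809

27.809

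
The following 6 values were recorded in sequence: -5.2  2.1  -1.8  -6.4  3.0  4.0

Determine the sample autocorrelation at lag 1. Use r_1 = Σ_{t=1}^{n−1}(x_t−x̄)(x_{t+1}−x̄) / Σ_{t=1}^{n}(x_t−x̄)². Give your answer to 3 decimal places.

-0.134

Mean x̄ = (-5.2 + 2.1 − 1.8 − 6.4 + 3.0 + 4.0)/6 = -0.7167
Numerator Σ_{t=1}^{5}(x_t−x̄)(x_{t+1}−x̄) = -13.1153
Denominator Σ(x_t−x̄)² = 97.5683
r_1 = -13.1153 / 97.5683 = -0.134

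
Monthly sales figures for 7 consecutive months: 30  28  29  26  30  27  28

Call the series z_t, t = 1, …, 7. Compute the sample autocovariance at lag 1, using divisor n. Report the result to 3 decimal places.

-1.155

Mean z̄ = (30 + 28 + 29 + 26 + 30 + 27 + 28)/7 = 28.2857
Σ_{t=1}^{6}(z_t−z̄)(z_{t+1}−z̄) = -8.0816
γ_1 = -8.0816 / 7 = -1.155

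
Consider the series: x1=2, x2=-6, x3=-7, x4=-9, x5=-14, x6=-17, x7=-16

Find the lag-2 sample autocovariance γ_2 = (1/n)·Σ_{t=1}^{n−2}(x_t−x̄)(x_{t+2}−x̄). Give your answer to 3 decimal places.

6.376

Mean x̄ = (2 − 6 − 7 − 9 − 14 − 17 − 16)/7 = -9.5714
Deviations: 11.5714, 3.5714, 2.5714, 0.5714, -4.4286, -7.4286, -6.4286
Σ_{t=1}^{5}(x_t−x̄)(x_{t+2}−x̄) = 44.6327
γ_2 = 44.6327 / 7 = 6.376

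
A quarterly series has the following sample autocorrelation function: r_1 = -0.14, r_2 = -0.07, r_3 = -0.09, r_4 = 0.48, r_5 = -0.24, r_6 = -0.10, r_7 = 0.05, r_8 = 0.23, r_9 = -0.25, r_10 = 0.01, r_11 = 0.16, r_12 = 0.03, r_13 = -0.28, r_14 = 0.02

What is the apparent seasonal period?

The largest autocorrelation is r_4 = 0.48, with a weaker echo at lag 8 (0.23); the remaining lags stay at or below 0.16.
The dominant spike at lag 4 indicates a seasonal period of 4.

4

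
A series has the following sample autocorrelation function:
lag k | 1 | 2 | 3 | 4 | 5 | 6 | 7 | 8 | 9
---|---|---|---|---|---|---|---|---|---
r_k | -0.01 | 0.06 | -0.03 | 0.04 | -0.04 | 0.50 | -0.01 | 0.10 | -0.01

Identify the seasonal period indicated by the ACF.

6

The largest autocorrelation is r_6 = 0.50; the remaining lags stay at or below 0.10.
The dominant spike at lag 6 indicates a seasonal period of 6.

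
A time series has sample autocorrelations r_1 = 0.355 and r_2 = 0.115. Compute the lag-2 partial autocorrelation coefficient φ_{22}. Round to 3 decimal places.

φ_{22} = (r_2 − r_1²) / (1 − r_1²)
r_1² = (0.355)² = 0.126025
Numerator = 0.115 − 0.1260 = -0.0110; denominator = 1 − 0.1260 = 0.8740
φ_{22} = -0.0110 / 0.8740 = -0.013

-0.013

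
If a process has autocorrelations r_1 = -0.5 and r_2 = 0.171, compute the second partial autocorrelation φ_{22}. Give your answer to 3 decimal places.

φ_{22} = (r_2 − r_1²) / (1 − r_1²)
r_1² = (-0.5)² = 0.25
Numerator = 0.171 − 0.2500 = -0.0790; denominator = 1 − 0.2500 = 0.7500
φ_{22} = -0.0790 / 0.7500 = -0.105

-0.105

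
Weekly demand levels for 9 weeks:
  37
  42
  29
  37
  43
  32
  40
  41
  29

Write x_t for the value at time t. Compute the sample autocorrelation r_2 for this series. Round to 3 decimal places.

-0.317

Mean x̄ = (37 + 42 + 29 + 37 + 43 + 32 + 40 + 41 + 29)/9 = 36.6667
Numerator Σ_{t=1}^{7}(x_t−x̄)(x_{t+2}−x̄) = -75.5556
Denominator Σ(x_t−x̄)² = 238.0000
r_2 = -75.5556 / 238.0000 = -0.317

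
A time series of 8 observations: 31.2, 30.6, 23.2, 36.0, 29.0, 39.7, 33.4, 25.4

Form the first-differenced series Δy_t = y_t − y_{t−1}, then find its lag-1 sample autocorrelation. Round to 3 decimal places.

First differences Δy: -0.6, -7.4, 12.8, -7.0, 10.7, -6.3, -8.0
Mean of differences = -0.8286
Numerator Σ(Δy_t−Δȳ)(Δy_{t+1}−Δȳ) = -270.1565
Denominator Σ(Δy_t−Δȳ)² = 481.3343
r_1(Δy) = -270.1565 / 481.3343 = -0.561

-0.561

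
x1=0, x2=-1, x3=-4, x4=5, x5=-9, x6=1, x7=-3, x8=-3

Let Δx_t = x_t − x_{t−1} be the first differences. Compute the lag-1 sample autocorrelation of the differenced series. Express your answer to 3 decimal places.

First differences Δx: -1, -3, 9, -14, 10, -4, 0
Mean of differences = -0.4286
Numerator Σ(Δx_t−Δx̄)(Δx_{t+1}−Δx̄) = -331.0408
Denominator Σ(Δx_t−Δx̄)² = 401.7143
r_1(Δx) = -331.0408 / 401.7143 = -0.824

-0.824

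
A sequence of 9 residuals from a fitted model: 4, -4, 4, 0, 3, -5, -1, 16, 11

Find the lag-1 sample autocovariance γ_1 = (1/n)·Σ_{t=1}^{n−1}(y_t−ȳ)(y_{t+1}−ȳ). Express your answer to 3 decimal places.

Mean ȳ = (4 − 4 + 4 + 0 + 3 − 5 − 1 + 16 + 11)/9 = 3.1111
Σ_{t=1}^{8}(y_t−ȳ)(y_{t+1}−ȳ) = 67.8765
γ_1 = 67.8765 / 9 = 7.542

7.542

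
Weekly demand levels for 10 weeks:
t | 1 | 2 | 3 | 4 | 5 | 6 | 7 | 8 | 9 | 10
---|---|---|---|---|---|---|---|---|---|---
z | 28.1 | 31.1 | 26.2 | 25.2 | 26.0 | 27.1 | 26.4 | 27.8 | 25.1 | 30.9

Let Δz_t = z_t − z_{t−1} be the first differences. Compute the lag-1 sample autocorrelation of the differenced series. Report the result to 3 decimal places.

-0.372

First differences Δz: 3.0, -4.9, -1.0, 0.8, 1.1, -0.7, 1.4, -2.7, 5.8
Mean of differences = 0.3111
Numerator Σ(Δz_t−Δz̄)(Δz_{t+1}−Δz̄) = -29.1401
Denominator Σ(Δz_t−Δz̄)² = 78.3689
r_1(Δz) = -29.1401 / 78.3689 = -0.372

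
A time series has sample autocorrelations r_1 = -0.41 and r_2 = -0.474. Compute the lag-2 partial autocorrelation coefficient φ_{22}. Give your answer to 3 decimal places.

-0.772

φ_{22} = (r_2 − r_1²) / (1 − r_1²)
r_1² = (-0.41)² = 0.1681
Numerator = -0.474 − 0.1681 = -0.6421; denominator = 1 − 0.1681 = 0.8319
φ_{22} = -0.6421 / 0.8319 = -0.772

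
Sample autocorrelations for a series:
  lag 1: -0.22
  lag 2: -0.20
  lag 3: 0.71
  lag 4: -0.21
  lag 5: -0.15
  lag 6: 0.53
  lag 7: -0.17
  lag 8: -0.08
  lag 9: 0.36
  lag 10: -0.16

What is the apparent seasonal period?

3

The largest autocorrelation is r_3 = 0.71, with weaker echoes at lags 6 (0.53) and 9 (0.36); the remaining lags stay at or below -0.08.
The dominant spike at lag 3 indicates a seasonal period of 3.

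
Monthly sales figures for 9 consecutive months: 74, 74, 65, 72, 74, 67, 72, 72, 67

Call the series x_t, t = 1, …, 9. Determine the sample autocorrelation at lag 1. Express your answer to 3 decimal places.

Mean x̄ = (74 + 74 + 65 + 72 + 74 + 67 + 72 + 72 + 67)/9 = 70.7778
Numerator Σ_{t=1}^{8}(x_t−x̄)(x_{t+1}−x̄) = -31.2716
Denominator Σ(x_t−x̄)² = 97.5556
r_1 = -31.2716 / 97.5556 = -0.321

-0.321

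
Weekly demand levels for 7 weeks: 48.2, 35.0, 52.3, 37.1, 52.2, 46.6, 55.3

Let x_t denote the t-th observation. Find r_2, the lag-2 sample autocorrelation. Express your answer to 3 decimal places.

0.545

Mean x̄ = (48.2 + 35.0 + 52.3 + 37.1 + 52.2 + 46.6 + 55.3)/7 = 46.6714
Deviations from mean: 1.5286, -11.6714, 5.6286, -9.5714, 5.5286, -0.0714, 8.6286
Numerator Σ_{t=1}^{5}(x_t−x̄)(x_{t+2}−x̄) = 199.8212
Denominator Σ(x_t−x̄)² = 366.8743
r_2 = 199.8212 / 366.8743 = 0.545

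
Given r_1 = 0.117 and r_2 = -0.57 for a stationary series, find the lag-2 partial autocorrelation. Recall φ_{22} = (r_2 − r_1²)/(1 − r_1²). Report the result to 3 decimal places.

φ_{22} = (r_2 − r_1²) / (1 − r_1²)
r_1² = (0.117)² = 0.013689
Numerator = -0.57 − 0.0137 = -0.5837; denominator = 1 − 0.0137 = 0.9863
φ_{22} = -0.5837 / 0.9863 = -0.592

-0.592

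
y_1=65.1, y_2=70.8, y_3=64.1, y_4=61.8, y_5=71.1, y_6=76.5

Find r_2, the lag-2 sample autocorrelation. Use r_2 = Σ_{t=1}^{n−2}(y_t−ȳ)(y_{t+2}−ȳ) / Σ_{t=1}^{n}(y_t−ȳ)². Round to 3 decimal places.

-0.453

Mean ȳ = (65.1 + 70.8 + 64.1 + 61.8 + 71.1 + 76.5)/6 = 68.2333
Deviations from mean: -3.1333, 2.5667, -4.1333, -6.4333, 2.8667, 8.2667
Numerator Σ_{t=1}^{4}(y_t−ȳ)(y_{t+2}−ȳ) = -68.5922
Denominator Σ(y_t−ȳ)² = 151.4333
r_2 = -68.5922 / 151.4333 = -0.453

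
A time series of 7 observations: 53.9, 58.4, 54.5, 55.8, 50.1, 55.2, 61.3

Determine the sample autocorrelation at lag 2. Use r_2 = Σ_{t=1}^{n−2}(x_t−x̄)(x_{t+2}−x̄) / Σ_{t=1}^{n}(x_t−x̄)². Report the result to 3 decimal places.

-0.306

Mean x̄ = (53.9 + 58.4 + 54.5 + 55.8 + 50.1 + 55.2 + 61.3)/7 = 55.6000
Deviations from mean: -1.7000, 2.8000, -1.1000, 0.2000, -5.5000, -0.4000, 5.7000
Σ(x_t−x̄)(x_{t+2}−x̄) = (1.8700) + (0.5600) + (6.0500) + (-0.0800) + (-31.3500) = -22.9500
Denominator Σ(x_t−x̄)² = 74.8800
r_2 = -22.9500 / 74.8800 = -0.306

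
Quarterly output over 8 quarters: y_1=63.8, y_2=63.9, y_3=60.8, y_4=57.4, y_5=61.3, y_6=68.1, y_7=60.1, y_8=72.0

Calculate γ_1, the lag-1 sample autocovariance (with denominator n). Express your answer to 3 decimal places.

Mean ȳ = (63.8 + 63.9 + 60.8 + 57.4 + 61.3 + 68.1 + 60.1 + 72.0)/8 = 63.4250
Σ_{t=1}^{7}(y_t−ȳ)(y_{t+1}−ȳ) = -26.4406
γ_1 = -26.4406 / 8 = -3.305

-3.305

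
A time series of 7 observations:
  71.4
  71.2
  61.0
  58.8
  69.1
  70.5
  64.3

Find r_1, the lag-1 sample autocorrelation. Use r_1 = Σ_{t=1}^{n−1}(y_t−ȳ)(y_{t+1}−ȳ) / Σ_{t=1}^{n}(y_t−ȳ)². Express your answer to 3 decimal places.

0.131

Mean ȳ = (71.4 + 71.2 + 61.0 + 58.8 + 69.1 + 70.5 + 64.3)/7 = 66.6143
Deviations from mean: 4.7857, 4.5857, -5.6143, -7.8143, 2.4857, 3.8857, -2.3143
Σ(y_t−ȳ)(y_{t+1}−ȳ) = (21.9459) + (-25.7455) + (43.8716) + (-19.4241) + (9.6588) + (-8.9927) = 21.3141
Denominator Σ(y_t−ȳ)² = 163.1486
r_1 = 21.3141 / 163.1486 = 0.131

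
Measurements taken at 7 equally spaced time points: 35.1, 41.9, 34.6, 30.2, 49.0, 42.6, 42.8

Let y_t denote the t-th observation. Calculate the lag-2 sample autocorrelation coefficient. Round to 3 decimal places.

-0.183

Mean ȳ = (35.1 + 41.9 + 34.6 + 30.2 + 49.0 + 42.6 + 42.8)/7 = 39.4571
Deviations from mean: -4.3571, 2.4429, -4.8571, -9.2571, 9.5429, 3.1429, 3.3429
Σ(y_t−ȳ)(y_{t+2}−ȳ) = (21.1633) + (-22.6139) + (-46.3510) + (-29.0939) + (31.9004) = -44.9951
Denominator Σ(y_t−ȳ)² = 246.3571
r_2 = -44.9951 / 246.3571 = -0.183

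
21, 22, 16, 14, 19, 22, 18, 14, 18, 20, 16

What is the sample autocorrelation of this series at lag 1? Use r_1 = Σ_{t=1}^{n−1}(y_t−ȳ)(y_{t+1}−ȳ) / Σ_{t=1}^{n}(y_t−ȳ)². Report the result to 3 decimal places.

Mean ȳ = (21 + 22 + 16 + 14 + 19 + 22 + 18 + 14 + 18 + 20 + 16)/11 = 18.1818
Numerator Σ_{t=1}^{10}(y_t−ȳ)(y_{t+1}−ȳ) = 7.7851
Denominator Σ(y_t−ȳ)² = 85.6364
r_1 = 7.7851 / 85.6364 = 0.091

0.091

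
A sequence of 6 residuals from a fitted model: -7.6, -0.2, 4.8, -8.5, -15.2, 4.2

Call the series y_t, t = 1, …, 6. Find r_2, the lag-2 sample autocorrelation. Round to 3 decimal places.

Mean ȳ = (-7.6 − 0.2 + 4.8 − 8.5 − 15.2 + 4.2)/6 = -3.7500
Deviations from mean: -3.8500, 3.5500, 8.5500, -4.7500, -11.4500, 7.9500
Σ(y_t−ȳ)(y_{t+2}−ȳ) = (-32.9175) + (-16.8625) + (-97.8975) + (-37.7625) = -185.4400
Denominator Σ(y_t−ȳ)² = 317.3950
r_2 = -185.4400 / 317.3950 = -0.584

-0.584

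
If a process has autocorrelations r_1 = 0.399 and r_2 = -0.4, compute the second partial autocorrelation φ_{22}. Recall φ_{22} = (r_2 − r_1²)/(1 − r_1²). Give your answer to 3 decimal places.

-0.665

φ_{22} = (r_2 − r_1²) / (1 − r_1²)
r_1² = (0.399)² = 0.159201
Numerator = -0.4 − 0.1592 = -0.5592; denominator = 1 − 0.1592 = 0.8408
φ_{22} = -0.5592 / 0.8408 = -0.665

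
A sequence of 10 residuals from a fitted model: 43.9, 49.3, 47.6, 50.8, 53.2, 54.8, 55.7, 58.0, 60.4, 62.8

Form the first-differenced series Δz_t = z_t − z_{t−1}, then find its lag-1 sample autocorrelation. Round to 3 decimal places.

First differences Δz: 5.4, -1.7, 3.2, 2.4, 1.6, 0.9, 2.3, 2.4, 2.4
Mean of differences = 2.1000
Numerator Σ(Δz_t−Δz̄)(Δz_{t+1}−Δz̄) = -16.0300
Denominator Σ(Δz_t−Δz̄)² = 28.5400
r_1(Δz) = -16.0300 / 28.5400 = -0.562

-0.562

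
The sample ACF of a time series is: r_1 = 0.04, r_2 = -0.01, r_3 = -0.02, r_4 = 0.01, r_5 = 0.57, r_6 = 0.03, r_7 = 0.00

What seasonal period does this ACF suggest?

5

The largest autocorrelation is r_5 = 0.57; the remaining lags stay at or below 0.04.
The dominant spike at lag 5 indicates a seasonal period of 5.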